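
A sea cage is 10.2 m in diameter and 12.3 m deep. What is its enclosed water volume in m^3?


r = d/2 = 10.2/2 = 5.1 m
Base area = pi*r^2 = pi*5.1^2 = 81.712825 m^2
Volume = 81.712825 * 12.3 = 1005.07 m^3

1005.07 m^3


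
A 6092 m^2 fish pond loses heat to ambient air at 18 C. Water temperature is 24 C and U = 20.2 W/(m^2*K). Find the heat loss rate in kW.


Temperature difference dT = 24 - 18 = 6 K
Heat loss (W) = U * A * dT = 20.2 * 6092 * 6 = 738350.4 W
Convert to kW: 738350.4 / 1000 = 738.3504 kW

738.3504 kW


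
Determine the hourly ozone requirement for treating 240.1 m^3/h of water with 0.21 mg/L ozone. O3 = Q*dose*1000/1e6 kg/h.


O3 demand (mg/h) = Q * dose * 1000 = 240.1 * 0.21 * 1000 = 50421 mg/h
Convert mg to kg: 50421 / 1e6 = 0.050421 kg/h

0.050421 kg/h


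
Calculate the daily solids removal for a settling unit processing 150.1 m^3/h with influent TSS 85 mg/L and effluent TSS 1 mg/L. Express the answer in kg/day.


Concentration drop: TSS_in - TSS_out = 85 - 1 = 84 mg/L
Hourly solids removed = Q * dTSS = 150.1 m^3/h * 84 mg/L = 12608.4 g/h  (m^3/h * mg/L = g/h)
Daily solids removed = 12608.4 * 24 = 302601.6 g/day
Convert g to kg: 302601.6 / 1000 = 302.6016 kg/day

302.6016 kg/day


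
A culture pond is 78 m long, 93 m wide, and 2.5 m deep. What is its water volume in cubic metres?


Base area = L * W = 78 * 93 = 7254 m^2
Volume = area * depth = 7254 * 2.5 = 18135 m^3

18135 m^3


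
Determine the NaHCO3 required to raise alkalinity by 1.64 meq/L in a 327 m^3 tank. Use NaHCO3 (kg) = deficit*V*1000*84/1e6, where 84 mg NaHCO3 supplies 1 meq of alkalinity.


Tank volume in L = 327 m^3 * 1000 = 327000 L
Total meq required = 1.64 meq/L * 327000 L = 536280 meq
NaHCO3 mass = 536280 meq * 84 mg/meq / 1e6 = 45.0475 kg

45.0475 kg


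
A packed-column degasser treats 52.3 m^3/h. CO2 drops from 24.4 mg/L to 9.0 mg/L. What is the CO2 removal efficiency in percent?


CO2_out / CO2_in = 9.0 / 24.4 = 0.36885246
Fraction remaining = 0.36885246
efficiency = (1 - 0.36885246) * 100 = 63.1148 %

63.1148 %


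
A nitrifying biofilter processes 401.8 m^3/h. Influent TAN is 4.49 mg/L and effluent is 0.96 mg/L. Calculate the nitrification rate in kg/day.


Concentration drop: TAN_in - TAN_out = 4.49 - 0.96 = 3.53 mg/L
Hourly TAN removed = Q * dTAN = 401.8 m^3/h * 3.53 mg/L = 1418.354 g/h  (m^3/h * mg/L = g/h)
Daily TAN removed = 1418.354 * 24 = 34040.496 g/day
Convert to kg/day: 34040.496 / 1000 = 34.040496 kg/day

34.040496 kg/day


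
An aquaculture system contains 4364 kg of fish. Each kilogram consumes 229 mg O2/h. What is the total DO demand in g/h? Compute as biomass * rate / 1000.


Total O2 consumption (mg/h) = 4364 kg * 229 mg/(kg*h) = 999356 mg/h
Convert to g/h: 999356 / 1000 = 999.356 g/h

999.356 g/h


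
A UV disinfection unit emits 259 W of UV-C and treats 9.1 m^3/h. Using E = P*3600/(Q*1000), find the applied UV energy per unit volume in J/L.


Energy delivered per hour = 259 W * 3600 s = 932400 J/h
Volume treated per hour = 9.1 m^3/h * 1000 = 9100 L/h
dose = 932400 / 9100 = 102.462 J/L

102.462 J/L


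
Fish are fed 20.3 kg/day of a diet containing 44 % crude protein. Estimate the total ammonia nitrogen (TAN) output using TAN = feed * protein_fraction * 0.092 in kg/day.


Protein in feed = 20.3 * 44/100 = 8.932 kg/day
TAN = protein * 0.092 = 8.932 * 0.092 = 0.821744 kg/day

0.821744 kg/day


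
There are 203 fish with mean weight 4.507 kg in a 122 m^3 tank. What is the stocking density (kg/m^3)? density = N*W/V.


Total biomass = 203 fish * 4.507 kg = 914.921 kg
Density = total biomass / volume = 914.921 / 122 = 7.49935 kg/m^3

7.49935 kg/m^3


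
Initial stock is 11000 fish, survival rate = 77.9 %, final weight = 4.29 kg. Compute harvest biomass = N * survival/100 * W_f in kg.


Survivors = 11000 * 77.9/100 = 8569 fish
Harvest biomass = survivors * W_f = 8569 * 4.29 = 36761.01 kg

36761.01 kg


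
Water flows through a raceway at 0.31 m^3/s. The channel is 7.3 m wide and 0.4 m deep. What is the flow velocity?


Cross-sectional area = W * d = 7.3 * 0.4 = 2.92 m^2
Velocity = Q / A = 0.31 / 2.92 = 0.106164 m/s

0.106164 m/s


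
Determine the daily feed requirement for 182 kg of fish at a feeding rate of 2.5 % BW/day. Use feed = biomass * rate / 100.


Feeding rate fraction = 2.5% / 100 = 0.025
Daily feed = 182 kg * 0.025 = 4.55 kg/day

4.55 kg/day


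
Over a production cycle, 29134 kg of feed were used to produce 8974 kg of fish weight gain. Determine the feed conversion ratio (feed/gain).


FCR = feed consumed / weight gained
FCR = 29134 kg / 8974 kg = 3.24649

3.24649


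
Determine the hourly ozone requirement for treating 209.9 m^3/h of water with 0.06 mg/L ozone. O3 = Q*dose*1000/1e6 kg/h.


O3 demand (mg/h) = Q * dose * 1000 = 209.9 * 0.06 * 1000 = 12594 mg/h
Convert mg to kg: 12594 / 1e6 = 0.012594 kg/h

0.012594 kg/h


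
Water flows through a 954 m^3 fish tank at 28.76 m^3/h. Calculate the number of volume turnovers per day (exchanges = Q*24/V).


Daily flow volume = 28.76 m^3/h * 24 h = 690.24 m^3/day
Exchanges = daily flow / tank volume = 690.24 / 954 = 0.723522 exchanges/day

0.723522 exchanges/day


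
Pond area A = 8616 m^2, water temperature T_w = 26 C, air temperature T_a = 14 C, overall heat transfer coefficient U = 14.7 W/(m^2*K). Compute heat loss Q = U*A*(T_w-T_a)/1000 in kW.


Temperature difference dT = 26 - 14 = 12 K
Heat loss (W) = U * A * dT = 14.7 * 8616 * 12 = 1519862.4 W
Convert to kW: 1519862.4 / 1000 = 1519.8624 kW

1519.8624 kW


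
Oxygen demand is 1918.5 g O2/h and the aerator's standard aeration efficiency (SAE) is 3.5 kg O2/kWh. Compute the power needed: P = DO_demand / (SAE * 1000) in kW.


SAE in g O2/kWh = 3.5 * 1000 = 3500 g/kWh
P = DO_demand / SAE_g = 1918.5 / 3500 = 0.548143 kW

0.548143 kW


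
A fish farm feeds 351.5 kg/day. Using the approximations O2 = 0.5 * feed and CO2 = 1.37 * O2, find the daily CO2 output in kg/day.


O2 = 351.5 * 0.5 = 175.75
CO2 = 175.75 * 1.37 = 240.7775

240.7775 kg/day


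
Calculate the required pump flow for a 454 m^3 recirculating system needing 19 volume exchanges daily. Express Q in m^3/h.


Daily recirculation volume = 454 m^3 * 19 = 8626 m^3/day
Flow rate Q = daily volume / 24 h = 8626 / 24 = 359.417 m^3/h

359.417 m^3/h


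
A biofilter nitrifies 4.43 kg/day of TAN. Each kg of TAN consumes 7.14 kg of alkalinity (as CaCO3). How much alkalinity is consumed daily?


Alkalinity factor: 7.14 kg CaCO3 consumed per kg TAN nitrified
alk = 4.43 kg TAN * 7.14 = 31.6302 kg CaCO3/day

31.6302 kg CaCO3/day


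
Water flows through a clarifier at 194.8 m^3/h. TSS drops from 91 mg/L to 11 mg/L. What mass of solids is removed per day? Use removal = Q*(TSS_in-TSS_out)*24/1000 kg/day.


Concentration drop: TSS_in - TSS_out = 91 - 11 = 80 mg/L
Hourly solids removed = Q * dTSS = 194.8 m^3/h * 80 mg/L = 15584 g/h  (m^3/h * mg/L = g/h)
Daily solids removed = 15584 * 24 = 374016 g/day
Convert g to kg: 374016 / 1000 = 374.016 kg/day

374.016 kg/day


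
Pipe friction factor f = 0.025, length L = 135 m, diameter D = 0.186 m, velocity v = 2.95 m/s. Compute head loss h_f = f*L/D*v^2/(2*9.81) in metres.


v^2 = 2.95^2 = 8.7025 m^2/s^2
L/D = 135/0.186 = 725.80645
h_f = f*(L/D)*v^2/(2g) = 0.025 * 725.80645 * 8.7025 / 19.62 = 8.04833 m

8.04833 m


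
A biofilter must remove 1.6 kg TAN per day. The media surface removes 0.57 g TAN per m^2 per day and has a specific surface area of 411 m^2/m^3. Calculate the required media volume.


A = 1.6*1000 / 0.57 = 2807.0175 m^2
V = 2807.0175 / 411 = 6.82973

6.82973 m^3


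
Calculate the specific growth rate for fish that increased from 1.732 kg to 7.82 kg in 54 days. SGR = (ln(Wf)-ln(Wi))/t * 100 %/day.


ln(W_f) = ln(7.82) = 2.0566846
ln(W_i) = ln(1.732) = 0.54927681
ln(W_f) - ln(W_i) = 2.0566846 - 0.54927681 = 1.5074078
SGR = 1.5074078 / 54 * 100 = 2.7915 %/day

2.7915 %/day


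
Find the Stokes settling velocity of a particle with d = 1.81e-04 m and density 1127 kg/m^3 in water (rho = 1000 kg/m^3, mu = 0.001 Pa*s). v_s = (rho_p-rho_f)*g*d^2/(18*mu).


Density difference: rho_p - rho_f = 1127 - 1000 = 127 kg/m^3
d^2 = (1.81e-04)^2 = 3.2761e-08 m^2
Numerator = (rho_p - rho_f) * g * d^2 = 127 * 9.81 * 3.2761e-08 = 4.0815947e-05
Denominator = 18 * mu = 18 * 0.001 = 0.018
v_s = 4.0815947e-05 / 0.018 = 0.00226755 m/s
Check: Re = rho_f * v_s * d / mu = 1000 * 0.00226755 * 1.81e-04 / 0.001 = 0.41 < 1, so Stokes' law applies.

0.00226755 m/s


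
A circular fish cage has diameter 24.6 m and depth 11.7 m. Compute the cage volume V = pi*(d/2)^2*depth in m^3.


r = d/2 = 24.6/2 = 12.3 m
Base area = pi*r^2 = pi*12.3^2 = 475.29155 m^2
Volume = 475.29155 * 11.7 = 5560.91 m^3

5560.91 m^3


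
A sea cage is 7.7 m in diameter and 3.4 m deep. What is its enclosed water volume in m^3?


r = d/2 = 7.7/2 = 3.85 m
Base area = pi*r^2 = pi*3.85^2 = 46.566257 m^2
Volume = 46.566257 * 3.4 = 158.325 m^3

158.325 m^3


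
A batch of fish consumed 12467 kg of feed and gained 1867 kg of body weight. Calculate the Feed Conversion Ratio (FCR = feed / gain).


FCR = feed consumed / weight gained
FCR = 12467 kg / 1867 kg = 6.67756

6.67756


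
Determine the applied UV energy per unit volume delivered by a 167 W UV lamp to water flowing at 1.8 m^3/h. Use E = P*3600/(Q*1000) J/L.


Energy delivered per hour = 167 W * 3600 s = 601200 J/h
Volume treated per hour = 1.8 m^3/h * 1000 = 1800 L/h
dose = 601200 / 1800 = 334 J/L

334 J/L


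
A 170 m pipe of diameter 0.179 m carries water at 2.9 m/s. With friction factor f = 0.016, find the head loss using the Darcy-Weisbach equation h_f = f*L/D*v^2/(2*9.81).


v^2 = 2.9^2 = 8.41 m^2/s^2
L/D = 170/0.179 = 949.72067
h_f = f*(L/D)*v^2/(2g) = 0.016 * 949.72067 * 8.41 / 19.62 = 6.51348 m

6.51348 m


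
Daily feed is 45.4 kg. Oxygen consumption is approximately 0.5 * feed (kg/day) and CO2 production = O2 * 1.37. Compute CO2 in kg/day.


O2 = 45.4 * 0.5 = 22.7
CO2 = 22.7 * 1.37 = 31.099

31.099 kg/day


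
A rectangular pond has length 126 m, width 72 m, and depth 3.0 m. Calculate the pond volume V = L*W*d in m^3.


Base area = L * W = 126 * 72 = 9072 m^2
Volume = area * depth = 9072 * 3.0 = 27216 m^3

27216 m^3


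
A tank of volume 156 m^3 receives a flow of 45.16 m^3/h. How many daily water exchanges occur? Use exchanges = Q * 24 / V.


Daily flow volume = 45.16 m^3/h * 24 h = 1083.84 m^3/day
Exchanges = daily flow / tank volume = 1083.84 / 156 = 6.94769 exchanges/day

6.94769 exchanges/day


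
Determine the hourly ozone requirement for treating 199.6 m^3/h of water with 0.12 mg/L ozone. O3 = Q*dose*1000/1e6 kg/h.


O3 demand (mg/h) = Q * dose * 1000 = 199.6 * 0.12 * 1000 = 23952 mg/h
Convert mg to kg: 23952 / 1e6 = 0.023952 kg/h

0.023952 kg/h


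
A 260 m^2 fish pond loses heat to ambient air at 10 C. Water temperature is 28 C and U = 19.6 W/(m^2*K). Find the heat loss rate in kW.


Temperature difference dT = 28 - 10 = 18 K
Heat loss (W) = U * A * dT = 19.6 * 260 * 18 = 91728 W
Convert to kW: 91728 / 1000 = 91.728 kW

91.728 kW


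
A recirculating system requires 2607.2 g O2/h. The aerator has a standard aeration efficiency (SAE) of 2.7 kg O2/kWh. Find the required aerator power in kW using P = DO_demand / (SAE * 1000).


SAE in g O2/kWh = 2.7 * 1000 = 2700 g/kWh
P = DO_demand / SAE_g = 2607.2 / 2700 = 0.96563 kW

0.96563 kW


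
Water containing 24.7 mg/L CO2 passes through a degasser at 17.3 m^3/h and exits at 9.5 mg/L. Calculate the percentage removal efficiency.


CO2_out / CO2_in = 9.5 / 24.7 = 0.38461538
Fraction remaining = 0.38461538
efficiency = (1 - 0.38461538) * 100 = 61.5385 %

61.5385 %


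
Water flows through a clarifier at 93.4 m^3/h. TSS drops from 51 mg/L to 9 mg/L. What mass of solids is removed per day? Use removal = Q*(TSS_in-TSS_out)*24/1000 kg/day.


Concentration drop: TSS_in - TSS_out = 51 - 9 = 42 mg/L
Hourly solids removed = Q * dTSS = 93.4 m^3/h * 42 mg/L = 3922.8 g/h  (m^3/h * mg/L = g/h)
Daily solids removed = 3922.8 * 24 = 94147.2 g/day
Convert g to kg: 94147.2 / 1000 = 94.1472 kg/day

94.1472 kg/day


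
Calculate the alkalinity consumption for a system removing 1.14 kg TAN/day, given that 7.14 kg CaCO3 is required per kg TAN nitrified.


Alkalinity factor: 7.14 kg CaCO3 consumed per kg TAN nitrified
alk = 1.14 kg TAN * 7.14 = 8.1396 kg CaCO3/day

8.1396 kg CaCO3/day


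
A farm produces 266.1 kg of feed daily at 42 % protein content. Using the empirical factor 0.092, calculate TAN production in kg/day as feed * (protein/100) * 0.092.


Protein in feed = 266.1 * 42/100 = 111.762 kg/day
TAN = protein * 0.092 = 111.762 * 0.092 = 10.282104 kg/day

10.282104 kg/day


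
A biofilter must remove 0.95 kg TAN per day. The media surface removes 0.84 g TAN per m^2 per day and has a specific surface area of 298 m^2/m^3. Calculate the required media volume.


A = 0.95*1000 / 0.84 = 1130.9524 m^2
V = 1130.9524 / 298 = 3.79514

3.79514 m^3


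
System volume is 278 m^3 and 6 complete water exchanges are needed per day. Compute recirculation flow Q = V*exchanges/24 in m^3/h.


Daily recirculation volume = 278 m^3 * 6 = 1668 m^3/day
Flow rate Q = daily volume / 24 h = 1668 / 24 = 69.5 m^3/h

69.5 m^3/h


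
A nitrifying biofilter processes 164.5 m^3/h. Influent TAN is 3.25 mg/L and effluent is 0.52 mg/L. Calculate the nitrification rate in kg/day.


Concentration drop: TAN_in - TAN_out = 3.25 - 0.52 = 2.73 mg/L
Hourly TAN removed = Q * dTAN = 164.5 m^3/h * 2.73 mg/L = 449.085 g/h  (m^3/h * mg/L = g/h)
Daily TAN removed = 449.085 * 24 = 10778.04 g/day
Convert to kg/day: 10778.04 / 1000 = 10.77804 kg/day

10.77804 kg/day


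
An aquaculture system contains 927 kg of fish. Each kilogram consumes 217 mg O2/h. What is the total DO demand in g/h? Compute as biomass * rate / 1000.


Total O2 consumption (mg/h) = 927 kg * 217 mg/(kg*h) = 201159 mg/h
Convert to g/h: 201159 / 1000 = 201.159 g/h

201.159 g/h


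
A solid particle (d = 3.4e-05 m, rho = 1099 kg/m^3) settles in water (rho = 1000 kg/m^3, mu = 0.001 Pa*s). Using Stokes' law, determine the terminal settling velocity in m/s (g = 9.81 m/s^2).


Density difference: rho_p - rho_f = 1099 - 1000 = 99 kg/m^3
d^2 = (3.4e-05)^2 = 1.156e-09 m^2
Numerator = (rho_p - rho_f) * g * d^2 = 99 * 9.81 * 1.156e-09 = 1.1226956e-06
Denominator = 18 * mu = 18 * 0.001 = 0.018
v_s = 1.1226956e-06 / 0.018 = 6.2372e-05 m/s
Check: Re = rho_f * v_s * d / mu = 1000 * 6.2372e-05 * 3.4e-05 / 0.001 = 0.00212 < 1, so Stokes' law applies.

6.2372e-05 m/s


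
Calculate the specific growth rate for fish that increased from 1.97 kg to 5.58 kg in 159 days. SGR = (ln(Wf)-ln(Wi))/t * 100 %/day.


ln(W_f) = ln(5.58) = 1.7191888
ln(W_i) = ln(1.97) = 0.67803354
ln(W_f) - ln(W_i) = 1.7191888 - 0.67803354 = 1.0411553
SGR = 1.0411553 / 159 * 100 = 0.654815 %/day

0.654815 %/day


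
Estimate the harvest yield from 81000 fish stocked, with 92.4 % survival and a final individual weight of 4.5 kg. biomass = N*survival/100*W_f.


Survivors = 81000 * 92.4/100 = 74844 fish
Harvest biomass = survivors * W_f = 74844 * 4.5 = 336798 kg

336798 kg


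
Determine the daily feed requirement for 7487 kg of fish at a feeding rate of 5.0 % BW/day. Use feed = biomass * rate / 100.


Feeding rate fraction = 5.0% / 100 = 0.05
Daily feed = 7487 kg * 0.05 = 374.35 kg/day

374.35 kg/day


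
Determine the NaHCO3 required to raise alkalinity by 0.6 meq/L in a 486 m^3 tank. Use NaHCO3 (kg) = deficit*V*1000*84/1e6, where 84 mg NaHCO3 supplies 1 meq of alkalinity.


Tank volume in L = 486 m^3 * 1000 = 486000 L
Total meq required = 0.6 meq/L * 486000 L = 291600 meq
NaHCO3 mass = 291600 meq * 84 mg/meq / 1e6 = 24.4944 kg

24.4944 kg


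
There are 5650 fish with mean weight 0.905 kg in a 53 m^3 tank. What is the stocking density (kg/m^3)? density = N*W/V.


Total biomass = 5650 fish * 0.905 kg = 5113.25 kg
Density = total biomass / volume = 5113.25 / 53 = 96.4764 kg/m^3

96.4764 kg/m^3


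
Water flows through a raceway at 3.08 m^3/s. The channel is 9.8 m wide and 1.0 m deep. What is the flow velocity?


Cross-sectional area = W * d = 9.8 * 1.0 = 9.8 m^2
Velocity = Q / A = 3.08 / 9.8 = 0.314286 m/s

0.314286 m/s


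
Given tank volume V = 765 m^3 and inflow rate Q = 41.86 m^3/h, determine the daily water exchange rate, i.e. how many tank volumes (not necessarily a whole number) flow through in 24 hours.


Daily flow volume = 41.86 m^3/h * 24 h = 1004.64 m^3/day
Exchanges = daily flow / tank volume = 1004.64 / 765 = 1.31325 exchanges/day

1.31325 exchanges/day


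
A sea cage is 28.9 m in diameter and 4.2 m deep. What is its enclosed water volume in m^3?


r = d/2 = 28.9/2 = 14.45 m
Base area = pi*r^2 = pi*14.45^2 = 655.9724 m^2
Volume = 655.9724 * 4.2 = 2755.08 m^3

2755.08 m^3


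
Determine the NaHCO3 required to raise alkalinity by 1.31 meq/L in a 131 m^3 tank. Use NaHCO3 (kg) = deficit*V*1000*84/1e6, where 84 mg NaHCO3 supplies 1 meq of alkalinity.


Tank volume in L = 131 m^3 * 1000 = 131000 L
Total meq required = 1.31 meq/L * 131000 L = 171610 meq
NaHCO3 mass = 171610 meq * 84 mg/meq / 1e6 = 14.4152 kg

14.4152 kg


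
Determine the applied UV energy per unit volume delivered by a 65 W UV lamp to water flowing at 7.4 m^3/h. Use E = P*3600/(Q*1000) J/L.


Energy delivered per hour = 65 W * 3600 s = 234000 J/h
Volume treated per hour = 7.4 m^3/h * 1000 = 7400 L/h
dose = 234000 / 7400 = 31.6216 J/L

31.6216 J/L


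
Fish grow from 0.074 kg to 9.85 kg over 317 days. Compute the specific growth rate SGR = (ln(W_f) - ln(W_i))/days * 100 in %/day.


ln(W_f) = ln(9.85) = 2.2874715
ln(W_i) = ln(0.074) = -2.6036902
ln(W_f) - ln(W_i) = 2.2874715 - -2.6036902 = 4.8911617
SGR = 4.8911617 / 317 * 100 = 1.54295 %/day

1.54295 %/day


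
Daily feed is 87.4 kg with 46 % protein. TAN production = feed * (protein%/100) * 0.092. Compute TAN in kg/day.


Protein in feed = 87.4 * 46/100 = 40.204 kg/day
TAN = protein * 0.092 = 40.204 * 0.092 = 3.698768 kg/day

3.698768 kg/day


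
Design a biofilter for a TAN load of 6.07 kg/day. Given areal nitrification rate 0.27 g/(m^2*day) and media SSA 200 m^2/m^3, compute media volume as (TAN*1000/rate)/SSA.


A = 6.07*1000 / 0.27 = 22481.481 m^2
V = 22481.481 / 200 = 112.407

112.407 m^3


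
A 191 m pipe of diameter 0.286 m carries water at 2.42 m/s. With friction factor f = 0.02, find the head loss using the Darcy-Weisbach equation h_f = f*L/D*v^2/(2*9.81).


v^2 = 2.42^2 = 5.8564 m^2/s^2
L/D = 191/0.286 = 667.83217
h_f = f*(L/D)*v^2/(2g) = 0.02 * 667.83217 * 5.8564 / 19.62 = 3.98684 m

3.98684 m


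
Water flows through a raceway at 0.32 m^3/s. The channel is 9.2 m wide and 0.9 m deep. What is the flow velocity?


Cross-sectional area = W * d = 9.2 * 0.9 = 8.28 m^2
Velocity = Q / A = 0.32 / 8.28 = 0.0386473 m/s

0.0386473 m/s


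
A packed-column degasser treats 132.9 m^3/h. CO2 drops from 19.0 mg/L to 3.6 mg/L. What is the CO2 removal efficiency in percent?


CO2_out / CO2_in = 3.6 / 19.0 = 0.18947368
Fraction remaining = 0.18947368
efficiency = (1 - 0.18947368) * 100 = 81.0526 %

81.0526 %


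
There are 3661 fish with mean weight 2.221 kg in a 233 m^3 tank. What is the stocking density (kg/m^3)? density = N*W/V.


Total biomass = 3661 fish * 2.221 kg = 8131.081 kg
Density = total biomass / volume = 8131.081 / 233 = 34.8973 kg/m^3

34.8973 kg/m^3


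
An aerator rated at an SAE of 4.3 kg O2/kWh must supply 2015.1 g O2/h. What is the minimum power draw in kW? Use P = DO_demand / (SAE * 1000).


SAE in g O2/kWh = 4.3 * 1000 = 4300 g/kWh
P = DO_demand / SAE_g = 2015.1 / 4300 = 0.468628 kW

0.468628 kW


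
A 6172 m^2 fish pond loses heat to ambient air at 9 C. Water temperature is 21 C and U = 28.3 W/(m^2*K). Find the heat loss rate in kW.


Temperature difference dT = 21 - 9 = 12 K
Heat loss (W) = U * A * dT = 28.3 * 6172 * 12 = 2096011.2 W
Convert to kW: 2096011.2 / 1000 = 2096.0112 kW

2096.0112 kW


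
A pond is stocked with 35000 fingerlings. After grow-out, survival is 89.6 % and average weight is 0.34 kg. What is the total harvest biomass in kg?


Survivors = 35000 * 89.6/100 = 31360 fish
Harvest biomass = survivors * W_f = 31360 * 0.34 = 10662.4 kg

10662.4 kg


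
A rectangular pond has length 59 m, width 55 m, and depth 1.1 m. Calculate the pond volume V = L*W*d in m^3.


Base area = L * W = 59 * 55 = 3245 m^2
Volume = area * depth = 3245 * 1.1 = 3569.5 m^3

3569.5 m^3


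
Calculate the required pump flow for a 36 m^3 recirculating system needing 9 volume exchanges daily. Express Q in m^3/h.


Daily recirculation volume = 36 m^3 * 9 = 324 m^3/day
Flow rate Q = daily volume / 24 h = 324 / 24 = 13.5 m^3/h

13.5 m^3/h


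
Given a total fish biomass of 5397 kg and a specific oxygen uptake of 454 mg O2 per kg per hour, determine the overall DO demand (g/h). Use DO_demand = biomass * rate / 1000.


Total O2 consumption (mg/h) = 5397 kg * 454 mg/(kg*h) = 2450238 mg/h
Convert to g/h: 2450238 / 1000 = 2450.238 g/h

2450.238 g/h


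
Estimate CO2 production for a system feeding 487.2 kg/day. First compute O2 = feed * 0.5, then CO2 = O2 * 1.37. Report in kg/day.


O2 = 487.2 * 0.5 = 243.6
CO2 = 243.6 * 1.37 = 333.732

333.732 kg/day


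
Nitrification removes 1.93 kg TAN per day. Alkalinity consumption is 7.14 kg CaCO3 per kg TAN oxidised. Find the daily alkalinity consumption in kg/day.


Alkalinity factor: 7.14 kg CaCO3 consumed per kg TAN nitrified
alk = 1.93 kg TAN * 7.14 = 13.7802 kg CaCO3/day

13.7802 kg CaCO3/day


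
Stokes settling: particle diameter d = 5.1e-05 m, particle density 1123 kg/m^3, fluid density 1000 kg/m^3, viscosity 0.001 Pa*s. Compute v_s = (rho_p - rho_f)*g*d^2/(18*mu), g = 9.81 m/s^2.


Density difference: rho_p - rho_f = 1123 - 1000 = 123 kg/m^3
d^2 = (5.1e-05)^2 = 2.601e-09 m^2
Numerator = (rho_p - rho_f) * g * d^2 = 123 * 9.81 * 2.601e-09 = 3.1384446e-06
Denominator = 18 * mu = 18 * 0.001 = 0.018
v_s = 3.1384446e-06 / 0.018 = 1.74358e-04 m/s
Check: Re = rho_f * v_s * d / mu = 1000 * 1.74358e-04 * 5.1e-05 / 0.001 = 0.00889 < 1, so Stokes' law applies.

1.74358e-04 m/s


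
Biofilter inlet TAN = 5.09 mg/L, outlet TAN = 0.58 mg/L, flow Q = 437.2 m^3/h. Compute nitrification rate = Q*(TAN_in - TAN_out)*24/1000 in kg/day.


Concentration drop: TAN_in - TAN_out = 5.09 - 0.58 = 4.51 mg/L
Hourly TAN removed = Q * dTAN = 437.2 m^3/h * 4.51 mg/L = 1971.772 g/h  (m^3/h * mg/L = g/h)
Daily TAN removed = 1971.772 * 24 = 47322.528 g/day
Convert to kg/day: 47322.528 / 1000 = 47.322528 kg/day

47.322528 kg/day


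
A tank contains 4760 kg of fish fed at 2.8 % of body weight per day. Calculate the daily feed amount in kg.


Feeding rate fraction = 2.8% / 100 = 0.028
Daily feed = 4760 kg * 0.028 = 133.28 kg/day

133.28 kg/day


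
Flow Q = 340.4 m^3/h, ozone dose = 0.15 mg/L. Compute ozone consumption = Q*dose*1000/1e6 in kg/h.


O3 demand (mg/h) = Q * dose * 1000 = 340.4 * 0.15 * 1000 = 51060 mg/h
Convert mg to kg: 51060 / 1e6 = 0.05106 kg/h

0.05106 kg/h


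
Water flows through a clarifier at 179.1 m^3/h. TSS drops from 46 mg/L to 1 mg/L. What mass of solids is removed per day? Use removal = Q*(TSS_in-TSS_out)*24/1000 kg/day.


Concentration drop: TSS_in - TSS_out = 46 - 1 = 45 mg/L
Hourly solids removed = Q * dTSS = 179.1 m^3/h * 45 mg/L = 8059.5 g/h  (m^3/h * mg/L = g/h)
Daily solids removed = 8059.5 * 24 = 193428 g/day
Convert g to kg: 193428 / 1000 = 193.428 kg/day

193.428 kg/day


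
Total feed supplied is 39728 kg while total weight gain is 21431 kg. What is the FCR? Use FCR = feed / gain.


FCR = feed consumed / weight gained
FCR = 39728 kg / 21431 kg = 1.85376

1.85376


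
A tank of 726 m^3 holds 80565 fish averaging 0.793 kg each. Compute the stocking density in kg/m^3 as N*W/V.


Total biomass = 80565 fish * 0.793 kg = 63888.045 kg
Density = total biomass / volume = 63888.045 / 726 = 88.0001 kg/m^3

88.0001 kg/m^3


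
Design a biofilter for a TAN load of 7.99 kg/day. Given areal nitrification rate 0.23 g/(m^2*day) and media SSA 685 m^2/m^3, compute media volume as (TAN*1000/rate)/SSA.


A = 7.99*1000 / 0.23 = 34739.13 m^2
V = 34739.13 / 685 = 50.7141

50.7141 m^3


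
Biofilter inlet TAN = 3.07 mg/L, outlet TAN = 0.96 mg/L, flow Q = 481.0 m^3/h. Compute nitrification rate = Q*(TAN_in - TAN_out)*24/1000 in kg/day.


Concentration drop: TAN_in - TAN_out = 3.07 - 0.96 = 2.11 mg/L
Hourly TAN removed = Q * dTAN = 481.0 m^3/h * 2.11 mg/L = 1014.91 g/h  (m^3/h * mg/L = g/h)
Daily TAN removed = 1014.91 * 24 = 24357.84 g/day
Convert to kg/day: 24357.84 / 1000 = 24.35784 kg/day

24.35784 kg/day


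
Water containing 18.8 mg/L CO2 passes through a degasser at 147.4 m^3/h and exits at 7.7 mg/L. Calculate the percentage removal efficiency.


CO2_out / CO2_in = 7.7 / 18.8 = 0.40957447
Fraction remaining = 0.40957447
efficiency = (1 - 0.40957447) * 100 = 59.0426 %

59.0426 %


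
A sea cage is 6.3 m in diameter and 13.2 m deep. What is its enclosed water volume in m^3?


r = d/2 = 6.3/2 = 3.15 m
Base area = pi*r^2 = pi*3.15^2 = 31.172453 m^2
Volume = 31.172453 * 13.2 = 411.476 m^3

411.476 m^3


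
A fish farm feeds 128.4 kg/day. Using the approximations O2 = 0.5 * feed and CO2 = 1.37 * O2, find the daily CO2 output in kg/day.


O2 = 128.4 * 0.5 = 64.2
CO2 = 64.2 * 1.37 = 87.954

87.954 kg/day


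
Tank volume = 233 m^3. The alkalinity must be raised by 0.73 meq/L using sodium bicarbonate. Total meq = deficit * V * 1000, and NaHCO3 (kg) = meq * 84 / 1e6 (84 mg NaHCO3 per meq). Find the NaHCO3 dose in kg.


Tank volume in L = 233 m^3 * 1000 = 233000 L
Total meq required = 0.73 meq/L * 233000 L = 170090 meq
NaHCO3 mass = 170090 meq * 84 mg/meq / 1e6 = 14.2876 kg

14.2876 kg


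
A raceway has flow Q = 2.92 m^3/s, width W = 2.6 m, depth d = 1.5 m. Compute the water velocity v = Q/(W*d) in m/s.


Cross-sectional area = W * d = 2.6 * 1.5 = 3.9 m^2
Velocity = Q / A = 2.92 / 3.9 = 0.748718 m/s

0.748718 m/s


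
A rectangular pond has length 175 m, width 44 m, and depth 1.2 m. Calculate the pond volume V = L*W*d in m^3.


Base area = L * W = 175 * 44 = 7700 m^2
Volume = area * depth = 7700 * 1.2 = 9240 m^3

9240 m^3


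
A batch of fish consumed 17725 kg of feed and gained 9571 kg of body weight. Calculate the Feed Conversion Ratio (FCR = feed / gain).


FCR = feed consumed / weight gained
FCR = 17725 kg / 9571 kg = 1.85195

1.85195


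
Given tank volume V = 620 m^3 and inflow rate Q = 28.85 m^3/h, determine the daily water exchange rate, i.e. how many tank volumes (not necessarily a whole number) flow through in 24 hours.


Daily flow volume = 28.85 m^3/h * 24 h = 692.4 m^3/day
Exchanges = daily flow / tank volume = 692.4 / 620 = 1.11677 exchanges/day

1.11677 exchanges/day


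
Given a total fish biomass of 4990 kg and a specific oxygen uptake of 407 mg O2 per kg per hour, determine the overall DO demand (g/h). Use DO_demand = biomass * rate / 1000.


Total O2 consumption (mg/h) = 4990 kg * 407 mg/(kg*h) = 2030930 mg/h
Convert to g/h: 2030930 / 1000 = 2030.93 g/h

2030.93 g/h


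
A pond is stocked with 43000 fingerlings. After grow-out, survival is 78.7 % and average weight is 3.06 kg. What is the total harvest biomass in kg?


Survivors = 43000 * 78.7/100 = 33841 fish
Harvest biomass = survivors * W_f = 33841 * 3.06 = 103553.46 kg

103553.46 kg


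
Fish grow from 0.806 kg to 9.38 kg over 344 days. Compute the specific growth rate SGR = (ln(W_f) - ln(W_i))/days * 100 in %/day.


ln(W_f) = ln(9.38) = 2.2385798
ln(W_i) = ln(0.806) = -0.21567154
ln(W_f) - ln(W_i) = 2.2385798 - -0.21567154 = 2.4542513
SGR = 2.4542513 / 344 * 100 = 0.713445 %/day

0.713445 %/day


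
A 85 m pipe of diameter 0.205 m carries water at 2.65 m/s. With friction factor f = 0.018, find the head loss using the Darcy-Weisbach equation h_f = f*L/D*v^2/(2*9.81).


v^2 = 2.65^2 = 7.0225 m^2/s^2
L/D = 85/0.205 = 414.63415
h_f = f*(L/D)*v^2/(2g) = 0.018 * 414.63415 * 7.0225 / 19.62 = 2.67135 m

2.67135 m


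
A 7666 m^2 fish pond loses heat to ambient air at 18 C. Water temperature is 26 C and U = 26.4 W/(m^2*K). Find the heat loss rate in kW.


Temperature difference dT = 26 - 18 = 8 K
Heat loss (W) = U * A * dT = 26.4 * 7666 * 8 = 1619059.2 W
Convert to kW: 1619059.2 / 1000 = 1619.0592 kW

1619.0592 kW


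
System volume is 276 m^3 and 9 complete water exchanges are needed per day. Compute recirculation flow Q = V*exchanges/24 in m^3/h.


Daily recirculation volume = 276 m^3 * 9 = 2484 m^3/day
Flow rate Q = daily volume / 24 h = 2484 / 24 = 103.5 m^3/h

103.5 m^3/h


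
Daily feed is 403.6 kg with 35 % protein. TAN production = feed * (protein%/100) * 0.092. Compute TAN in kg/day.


Protein in feed = 403.6 * 35/100 = 141.26 kg/day
TAN = protein * 0.092 = 141.26 * 0.092 = 12.99592 kg/day

12.99592 kg/day


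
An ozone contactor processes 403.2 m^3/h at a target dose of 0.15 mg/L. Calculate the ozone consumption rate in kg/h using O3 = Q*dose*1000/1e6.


O3 demand (mg/h) = Q * dose * 1000 = 403.2 * 0.15 * 1000 = 60480 mg/h
Convert mg to kg: 60480 / 1e6 = 0.06048 kg/h

0.06048 kg/h


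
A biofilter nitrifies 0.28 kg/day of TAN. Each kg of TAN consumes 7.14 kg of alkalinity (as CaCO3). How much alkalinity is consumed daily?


Alkalinity factor: 7.14 kg CaCO3 consumed per kg TAN nitrified
alk = 0.28 kg TAN * 7.14 = 1.9992 kg CaCO3/day

1.9992 kg CaCO3/day


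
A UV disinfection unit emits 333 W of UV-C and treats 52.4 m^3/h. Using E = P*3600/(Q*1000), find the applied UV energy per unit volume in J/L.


Energy delivered per hour = 333 W * 3600 s = 1198800 J/h
Volume treated per hour = 52.4 m^3/h * 1000 = 52400 L/h
dose = 1198800 / 52400 = 22.8779 J/L

22.8779 J/L


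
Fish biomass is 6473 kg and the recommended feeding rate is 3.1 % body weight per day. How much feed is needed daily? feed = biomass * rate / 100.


Feeding rate fraction = 3.1% / 100 = 0.031
Daily feed = 6473 kg * 0.031 = 200.663 kg/day

200.663 kg/day


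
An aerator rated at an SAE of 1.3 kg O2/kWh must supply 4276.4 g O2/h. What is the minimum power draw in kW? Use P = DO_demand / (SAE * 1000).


SAE in g O2/kWh = 1.3 * 1000 = 1300 g/kWh
P = DO_demand / SAE_g = 4276.4 / 1300 = 3.28954 kW

3.28954 kW


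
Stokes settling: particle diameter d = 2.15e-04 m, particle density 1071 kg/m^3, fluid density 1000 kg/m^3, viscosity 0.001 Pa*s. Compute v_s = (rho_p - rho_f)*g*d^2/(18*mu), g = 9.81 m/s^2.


Density difference: rho_p - rho_f = 1071 - 1000 = 71 kg/m^3
d^2 = (2.15e-04)^2 = 4.6225e-08 m^2
Numerator = (rho_p - rho_f) * g * d^2 = 71 * 9.81 * 4.6225e-08 = 3.2196175e-05
Denominator = 18 * mu = 18 * 0.001 = 0.018
v_s = 3.2196175e-05 / 0.018 = 0.00178868 m/s
Check: Re = rho_f * v_s * d / mu = 1000 * 0.00178868 * 2.15e-04 / 0.001 = 0.385 < 1, so Stokes' law applies.

0.00178868 m/s


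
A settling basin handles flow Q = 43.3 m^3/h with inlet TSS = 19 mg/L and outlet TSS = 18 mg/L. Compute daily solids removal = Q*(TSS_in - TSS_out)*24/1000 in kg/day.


Concentration drop: TSS_in - TSS_out = 19 - 18 = 1 mg/L
Hourly solids removed = Q * dTSS = 43.3 m^3/h * 1 mg/L = 43.3 g/h  (m^3/h * mg/L = g/h)
Daily solids removed = 43.3 * 24 = 1039.2 g/day
Convert g to kg: 1039.2 / 1000 = 1.0392 kg/day

1.0392 kg/day


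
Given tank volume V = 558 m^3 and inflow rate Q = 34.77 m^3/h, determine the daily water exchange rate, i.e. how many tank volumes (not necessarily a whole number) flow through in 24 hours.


Daily flow volume = 34.77 m^3/h * 24 h = 834.48 m^3/day
Exchanges = daily flow / tank volume = 834.48 / 558 = 1.49548 exchanges/day

1.49548 exchanges/day


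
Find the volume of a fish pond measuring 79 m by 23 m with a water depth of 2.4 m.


Base area = L * W = 79 * 23 = 1817 m^2
Volume = area * depth = 1817 * 2.4 = 4360.8 m^3

4360.8 m^3


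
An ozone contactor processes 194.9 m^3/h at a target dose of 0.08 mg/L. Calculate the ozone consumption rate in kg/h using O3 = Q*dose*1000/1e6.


O3 demand (mg/h) = Q * dose * 1000 = 194.9 * 0.08 * 1000 = 15592 mg/h
Convert mg to kg: 15592 / 1e6 = 0.015592 kg/h

0.015592 kg/h


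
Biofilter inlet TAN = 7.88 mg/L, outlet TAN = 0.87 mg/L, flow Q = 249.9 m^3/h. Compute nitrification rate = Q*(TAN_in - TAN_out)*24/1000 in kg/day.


Concentration drop: TAN_in - TAN_out = 7.88 - 0.87 = 7.01 mg/L
Hourly TAN removed = Q * dTAN = 249.9 m^3/h * 7.01 mg/L = 1751.799 g/h  (m^3/h * mg/L = g/h)
Daily TAN removed = 1751.799 * 24 = 42043.176 g/day
Convert to kg/day: 42043.176 / 1000 = 42.043176 kg/day

42.043176 kg/day


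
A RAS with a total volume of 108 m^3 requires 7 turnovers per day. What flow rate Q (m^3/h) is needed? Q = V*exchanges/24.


Daily recirculation volume = 108 m^3 * 7 = 756 m^3/day
Flow rate Q = daily volume / 24 h = 756 / 24 = 31.5 m^3/h

31.5 m^3/h


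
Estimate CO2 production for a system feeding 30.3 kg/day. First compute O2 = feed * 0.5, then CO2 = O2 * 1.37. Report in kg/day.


O2 = 30.3 * 0.5 = 15.15
CO2 = 15.15 * 1.37 = 20.7555

20.7555 kg/day


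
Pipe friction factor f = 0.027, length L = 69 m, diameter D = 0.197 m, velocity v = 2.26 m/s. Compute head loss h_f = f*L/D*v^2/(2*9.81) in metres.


v^2 = 2.26^2 = 5.1076 m^2/s^2
L/D = 69/0.197 = 350.25381
h_f = f*(L/D)*v^2/(2g) = 0.027 * 350.25381 * 5.1076 / 19.62 = 2.46187 m

2.46187 m


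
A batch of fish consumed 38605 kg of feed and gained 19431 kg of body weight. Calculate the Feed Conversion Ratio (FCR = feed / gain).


FCR = feed consumed / weight gained
FCR = 38605 kg / 19431 kg = 1.98677

1.98677


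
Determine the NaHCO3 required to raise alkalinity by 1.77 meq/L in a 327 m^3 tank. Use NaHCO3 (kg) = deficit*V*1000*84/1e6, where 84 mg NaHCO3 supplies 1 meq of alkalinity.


Tank volume in L = 327 m^3 * 1000 = 327000 L
Total meq required = 1.77 meq/L * 327000 L = 578790 meq
NaHCO3 mass = 578790 meq * 84 mg/meq / 1e6 = 48.6184 kg

48.6184 kg


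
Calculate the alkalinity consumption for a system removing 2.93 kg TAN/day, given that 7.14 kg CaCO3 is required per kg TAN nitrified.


Alkalinity factor: 7.14 kg CaCO3 consumed per kg TAN nitrified
alk = 2.93 kg TAN * 7.14 = 20.9202 kg CaCO3/day

20.9202 kg CaCO3/day


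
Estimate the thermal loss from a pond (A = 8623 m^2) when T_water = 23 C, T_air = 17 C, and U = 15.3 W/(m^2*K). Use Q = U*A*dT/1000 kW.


Temperature difference dT = 23 - 17 = 6 K
Heat loss (W) = U * A * dT = 15.3 * 8623 * 6 = 791591.4 W
Convert to kW: 791591.4 / 1000 = 791.5914 kW

791.5914 kW


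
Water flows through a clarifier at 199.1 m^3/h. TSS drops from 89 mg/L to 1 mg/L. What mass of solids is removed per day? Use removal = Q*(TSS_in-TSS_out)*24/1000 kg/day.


Concentration drop: TSS_in - TSS_out = 89 - 1 = 88 mg/L
Hourly solids removed = Q * dTSS = 199.1 m^3/h * 88 mg/L = 17520.8 g/h  (m^3/h * mg/L = g/h)
Daily solids removed = 17520.8 * 24 = 420499.2 g/day
Convert g to kg: 420499.2 / 1000 = 420.4992 kg/day

420.4992 kg/day


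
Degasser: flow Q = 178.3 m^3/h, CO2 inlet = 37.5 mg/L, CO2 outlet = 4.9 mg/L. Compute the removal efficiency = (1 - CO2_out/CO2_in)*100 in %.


CO2_out / CO2_in = 4.9 / 37.5 = 0.13066667
Fraction remaining = 0.13066667
efficiency = (1 - 0.13066667) * 100 = 86.9333 %

86.9333 %


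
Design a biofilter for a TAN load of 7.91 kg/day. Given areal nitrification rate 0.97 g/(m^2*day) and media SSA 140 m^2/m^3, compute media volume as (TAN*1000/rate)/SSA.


A = 7.91*1000 / 0.97 = 8154.6392 m^2
V = 8154.6392 / 140 = 58.2474

58.2474 m^3


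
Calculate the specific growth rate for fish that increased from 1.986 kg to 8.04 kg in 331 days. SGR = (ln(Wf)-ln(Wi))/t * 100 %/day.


ln(W_f) = ln(8.04) = 2.0844291
ln(W_i) = ln(1.986) = 0.68612257
ln(W_f) - ln(W_i) = 2.0844291 - 0.68612257 = 1.3983065
SGR = 1.3983065 / 331 * 100 = 0.422449 %/day

0.422449 %/day


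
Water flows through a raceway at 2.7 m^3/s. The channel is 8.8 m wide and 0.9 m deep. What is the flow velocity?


Cross-sectional area = W * d = 8.8 * 0.9 = 7.92 m^2
Velocity = Q / A = 2.7 / 7.92 = 0.340909 m/s

0.340909 m/s


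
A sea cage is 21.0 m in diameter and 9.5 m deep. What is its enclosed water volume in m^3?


r = d/2 = 21.0/2 = 10.5 m
Base area = pi*r^2 = pi*10.5^2 = 346.36059 m^2
Volume = 346.36059 * 9.5 = 3290.43 m^3

3290.43 m^3


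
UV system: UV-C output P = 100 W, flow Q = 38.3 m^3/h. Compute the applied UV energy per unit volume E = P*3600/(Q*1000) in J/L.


Energy delivered per hour = 100 W * 3600 s = 360000 J/h
Volume treated per hour = 38.3 m^3/h * 1000 = 38300 L/h
dose = 360000 / 38300 = 9.39948 J/L

9.39948 J/L


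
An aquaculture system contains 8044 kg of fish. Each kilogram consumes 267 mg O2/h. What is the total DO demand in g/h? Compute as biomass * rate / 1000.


Total O2 consumption (mg/h) = 8044 kg * 267 mg/(kg*h) = 2147748 mg/h
Convert to g/h: 2147748 / 1000 = 2147.748 g/h

2147.748 g/h


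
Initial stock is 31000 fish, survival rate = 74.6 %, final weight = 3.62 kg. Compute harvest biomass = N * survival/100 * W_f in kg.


Survivors = 31000 * 74.6/100 = 23126 fish
Harvest biomass = survivors * W_f = 23126 * 3.62 = 83716.12 kg

83716.12 kg


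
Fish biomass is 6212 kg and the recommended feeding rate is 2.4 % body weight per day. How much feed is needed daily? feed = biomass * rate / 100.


Feeding rate fraction = 2.4% / 100 = 0.024
Daily feed = 6212 kg * 0.024 = 149.088 kg/day

149.088 kg/day


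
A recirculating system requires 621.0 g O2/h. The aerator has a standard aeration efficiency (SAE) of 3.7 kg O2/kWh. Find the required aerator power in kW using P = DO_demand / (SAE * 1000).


SAE in g O2/kWh = 3.7 * 1000 = 3700 g/kWh
P = DO_demand / SAE_g = 621.0 / 3700 = 0.167838 kW

0.167838 kW


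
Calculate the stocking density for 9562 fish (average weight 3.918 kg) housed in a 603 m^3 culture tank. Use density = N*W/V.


Total biomass = 9562 fish * 3.918 kg = 37463.916 kg
Density = total biomass / volume = 37463.916 / 603 = 62.1292 kg/m^3

62.1292 kg/m^3


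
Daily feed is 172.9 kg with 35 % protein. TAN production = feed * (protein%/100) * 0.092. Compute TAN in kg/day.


Protein in feed = 172.9 * 35/100 = 60.515 kg/day
TAN = protein * 0.092 = 60.515 * 0.092 = 5.56738 kg/day

5.56738 kg/day


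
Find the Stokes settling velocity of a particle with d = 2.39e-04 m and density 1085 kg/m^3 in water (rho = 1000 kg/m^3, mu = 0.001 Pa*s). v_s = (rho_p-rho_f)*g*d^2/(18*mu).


Density difference: rho_p - rho_f = 1085 - 1000 = 85 kg/m^3
d^2 = (2.39e-04)^2 = 5.7121e-08 m^2
Numerator = (rho_p - rho_f) * g * d^2 = 85 * 9.81 * 5.7121e-08 = 4.7630346e-05
Denominator = 18 * mu = 18 * 0.001 = 0.018
v_s = 4.7630346e-05 / 0.018 = 0.00264613 m/s
Check: Re = rho_f * v_s * d / mu = 1000 * 0.00264613 * 2.39e-04 / 0.001 = 0.632 < 1, so Stokes' law applies.

0.00264613 m/s


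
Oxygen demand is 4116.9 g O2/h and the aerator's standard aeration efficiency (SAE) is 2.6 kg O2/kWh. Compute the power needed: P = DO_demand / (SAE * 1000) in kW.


SAE in g O2/kWh = 2.6 * 1000 = 2600 g/kWh
P = DO_demand / SAE_g = 4116.9 / 2600 = 1.58342 kW

1.58342 kW


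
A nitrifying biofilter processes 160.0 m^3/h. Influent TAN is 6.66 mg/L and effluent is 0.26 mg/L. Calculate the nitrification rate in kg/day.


Concentration drop: TAN_in - TAN_out = 6.66 - 0.26 = 6.4 mg/L
Hourly TAN removed = Q * dTAN = 160.0 m^3/h * 6.4 mg/L = 1024 g/h  (m^3/h * mg/L = g/h)
Daily TAN removed = 1024 * 24 = 24576 g/day
Convert to kg/day: 24576 / 1000 = 24.576 kg/day

24.576 kg/day


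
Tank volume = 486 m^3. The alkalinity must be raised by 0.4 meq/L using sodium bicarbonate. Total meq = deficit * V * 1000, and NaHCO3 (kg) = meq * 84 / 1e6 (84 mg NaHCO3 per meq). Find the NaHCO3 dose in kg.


Tank volume in L = 486 m^3 * 1000 = 486000 L
Total meq required = 0.4 meq/L * 486000 L = 194400 meq
NaHCO3 mass = 194400 meq * 84 mg/meq / 1e6 = 16.3296 kg

16.3296 kg
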